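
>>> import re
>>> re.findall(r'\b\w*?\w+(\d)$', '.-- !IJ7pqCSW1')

['1']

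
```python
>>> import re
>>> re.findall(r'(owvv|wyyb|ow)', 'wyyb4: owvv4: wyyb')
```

['wyyb', 'owvv', 'wyyb']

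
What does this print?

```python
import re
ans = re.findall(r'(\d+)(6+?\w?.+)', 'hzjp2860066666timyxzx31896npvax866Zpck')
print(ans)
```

The pattern matches one or more of a digit (captured); then one or more of a literal '6' (lazy), then optionally a word character, then one or more of any character (captured).
Matches: at [4:38] match '2860066666timyxzx31896npvax866Zpck', groups = ('286006666', '6timyxzx31896npvax866Zpck').
With 2 capturing groups, `findall` returns a 2-tuple per match.

[('286006666', '6timyxzx31896npvax866Zpck')]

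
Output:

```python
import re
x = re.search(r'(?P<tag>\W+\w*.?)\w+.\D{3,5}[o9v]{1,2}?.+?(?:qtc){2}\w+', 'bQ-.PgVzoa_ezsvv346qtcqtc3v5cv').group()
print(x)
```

The match spans [2:30] → '-.PgVzoa_ezsvv346qtcqtc3v5cv'.

-.PgVzoa_ezsvv346qtcqtc3v5cv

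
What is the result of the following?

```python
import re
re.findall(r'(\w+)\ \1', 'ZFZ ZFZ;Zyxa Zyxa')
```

The backreference `\1` re-matches whatever the first group consumed, character for character.
With a single group, `findall` returns only what that group captured — 2 items.

['ZFZ', 'Zyxa']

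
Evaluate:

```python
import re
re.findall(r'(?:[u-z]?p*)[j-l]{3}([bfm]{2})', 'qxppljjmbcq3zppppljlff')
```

['mb', 'ff']

This matches optionally a character in [u-z], then zero or more of the literal 'p' (non-capturing group); then exactly 3 of a character in [j-l]; then exactly 2 of one of [bfm] (captured).
Walking the string: at [1:9] match 'xppljjmb', group 1 = 'mb'; at [12:22] match 'zppppljlff', group 1 = 'ff'.
Because there's exactly one group, `findall` drops the full match and keeps group 1 from each hit.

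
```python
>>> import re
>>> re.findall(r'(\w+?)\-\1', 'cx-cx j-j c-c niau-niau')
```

['cx', 'j', 'c', 'niau']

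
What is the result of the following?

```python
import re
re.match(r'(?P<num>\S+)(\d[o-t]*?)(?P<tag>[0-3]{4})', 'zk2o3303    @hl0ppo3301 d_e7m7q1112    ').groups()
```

('zk', '2o', '3303')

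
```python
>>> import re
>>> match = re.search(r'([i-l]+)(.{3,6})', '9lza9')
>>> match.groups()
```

('l', 'za9')

Pattern: one or more of a character in [i-l] (captured); then 3 to 6 of any character (captured).
`re.search` tries every starting position until one works.
The match spans [1:5] → 'lza9'.
Captured: group 1 = 'l', group 2 = 'za9'.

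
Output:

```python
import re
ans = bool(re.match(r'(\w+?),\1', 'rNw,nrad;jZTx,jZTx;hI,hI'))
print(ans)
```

False

`re.match` won't scan ahead — the pattern has to work from the very first character.
Here position 0 doesn't satisfy it, so the call returns None, and `bool(None)` is False.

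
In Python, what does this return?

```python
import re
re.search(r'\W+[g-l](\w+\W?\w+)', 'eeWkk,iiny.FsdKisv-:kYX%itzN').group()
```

This matches one or more of a non-word character, then a character in [g-l]; then one or more of a word character, then optionally a non-word character, then one or more of a word character (captured).
The match spans [5:18] → ',iiny.FsdKisv'.

',iiny.FsdKisv'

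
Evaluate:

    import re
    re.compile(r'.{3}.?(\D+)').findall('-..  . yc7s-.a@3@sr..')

[' . yc', 'a@', '..']

This matches exactly 3 of any character, then optionally any character; then one or more of a non-digit (captured).
`findall` collects group 1 from each match (3 total).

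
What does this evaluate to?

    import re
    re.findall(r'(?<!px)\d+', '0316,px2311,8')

['0316', '311', '8']

`(?!…)`/`(?<!…)` only lets a position through if the neighbouring text does NOT match; no characters are consumed.
Matches: at [0:4] → '0316'; at [8:11] → '311'; at [12:13] → '8'.
Since nothing is captured, `findall` lists the 3 matched substrings directly.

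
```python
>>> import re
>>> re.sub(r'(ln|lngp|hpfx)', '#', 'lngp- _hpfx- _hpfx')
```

`|` is ordered: at each position the engine commits to the first alternative that works.
Each match is replaced by '#'.

'#gp- _#- _#'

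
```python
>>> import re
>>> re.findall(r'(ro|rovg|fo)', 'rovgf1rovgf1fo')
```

Alternation tries branches left to right and keeps the first one that lets the overall match succeed at that position.
Walking the string: at [0:2] match 'ro', group 1 = 'ro'; at [6:8] match 'ro', group 1 = 'ro'; at [12:14] match 'fo', group 1 = 'fo'.
`findall` collects group 1 from each match (3 total).

['ro', 'ro', 'fo']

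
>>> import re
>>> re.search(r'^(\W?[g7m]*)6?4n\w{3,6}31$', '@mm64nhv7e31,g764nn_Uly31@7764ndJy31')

Pattern: anchored at the start of the string; then optionally a non-word character, then zero or more of one of [g7m] (captured); then optionally a literal '6'; then the literal '4n', then 3 to 6 of a word character, then the literal '31'; then anchored at the end.
Unlike `match`, `search` isn't anchored — it looks for the pattern anywhere in the string.
Here nothing in the string fits, so the call returns None.

None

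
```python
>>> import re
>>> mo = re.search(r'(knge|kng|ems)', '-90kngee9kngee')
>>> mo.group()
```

Alternation tries branches left to right and keeps the first one that lets the overall match succeed at that position.
`search` walks the string left to right and returns the first match it finds.
The match spans [3:7] → 'knge'.
Captured: group 1 = 'knge'.

'knge'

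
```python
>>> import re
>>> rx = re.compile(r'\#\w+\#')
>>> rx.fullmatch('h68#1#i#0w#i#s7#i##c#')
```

`fullmatch` succeeds only if the pattern covers the string from start to end.
Here the string isn't matched end-to-end, so the call returns None.

None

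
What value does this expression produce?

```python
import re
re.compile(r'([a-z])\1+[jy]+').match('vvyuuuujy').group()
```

After group 1 captures some text, `\1` only succeeds where that same text appears again.
`re.match` only tries the pattern at the start of the string.
The match spans [0:3] → 'vvy'.
Captured: group 1 = 'v'.

'vvy'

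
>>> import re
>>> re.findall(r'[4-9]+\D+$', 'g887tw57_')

['57_']

Pattern: one or more of a character in [4-9]; then one or more of a non-digit; then anchored at the end.
With no groups in the pattern, `findall` gives back each whole match — 1 here.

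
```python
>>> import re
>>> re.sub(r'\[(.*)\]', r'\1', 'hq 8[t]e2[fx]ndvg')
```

'hq 8t]e2[fxndvg'

`\1` in the replacement pulls in group 1's text for each match.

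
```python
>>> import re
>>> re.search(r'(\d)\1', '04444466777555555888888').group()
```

'44'

`\1` has to match the exact text group 1 already captured.
`re.search` tries every starting position until one works.
The match spans [1:3] → '44'.
Captured: group 1 = '4'.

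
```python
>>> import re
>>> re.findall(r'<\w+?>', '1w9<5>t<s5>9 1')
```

['<5>', '<s5>']

Walking the string: at [3:6] → '<5>'; at [7:11] → '<s5>'.
Since nothing is captured, `findall` lists the 2 matched substrings directly.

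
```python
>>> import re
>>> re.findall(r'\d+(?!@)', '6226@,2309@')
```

The negative lookaround is zero-width — it rules out positions where the adjacent text would match, without consuming anything.
Matches: at [0:3] → '622'; at [6:9] → '230'.
Since nothing is captured, `findall` lists the 2 matched substrings directly.

['622', '230']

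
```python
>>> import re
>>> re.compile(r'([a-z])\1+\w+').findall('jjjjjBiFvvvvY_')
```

['j']

The backreference `\1` re-matches whatever the first group consumed, character for character.
Scanning left to right: at [0:14] match 'jjjjjBiFvvvvY_', group 1 = 'j'.
One capturing group, so `findall` returns just the captured substring from the one match — 1 in all.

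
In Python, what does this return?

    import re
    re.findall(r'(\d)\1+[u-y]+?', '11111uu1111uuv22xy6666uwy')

['1', '1', '2', '6']

`\1` has to match the exact text group 1 already captured.
One capturing group, so `findall` returns just the captured substring from each match — 4 in all.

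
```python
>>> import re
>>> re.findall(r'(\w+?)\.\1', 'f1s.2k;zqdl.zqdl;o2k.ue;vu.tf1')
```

`\1` is not a pattern — it's the concrete string captured by group 1, re-applied verbatim.
Scanning left to right: at [7:16] match 'zqdl.zqdl', group 1 = 'zqdl'.
`findall` collects group 1 from the one match (1 total).

['zqdl']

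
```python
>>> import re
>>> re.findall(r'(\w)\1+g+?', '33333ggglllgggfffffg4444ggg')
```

['3', 'l', 'f', '4']

`\1` is not a pattern — it's the concrete string captured by group 1, re-applied verbatim.
Walking the string: at [0:6] match '33333g', group 1 = '3'; at [8:12] match 'lllg', group 1 = 'l'; at [14:20] match 'fffffg', group 1 = 'f'; at [20:25] match '4444g', group 1 = '4'.
`findall` collects group 1 from each match (4 total).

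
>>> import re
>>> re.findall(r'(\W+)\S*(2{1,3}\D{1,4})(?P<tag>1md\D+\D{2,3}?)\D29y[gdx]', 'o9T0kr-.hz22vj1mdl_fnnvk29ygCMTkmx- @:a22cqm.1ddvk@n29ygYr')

[('-.', '2vj', '1mdl_fnnv')]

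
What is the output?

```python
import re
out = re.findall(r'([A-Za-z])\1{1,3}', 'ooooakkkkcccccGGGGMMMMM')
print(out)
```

['o', 'k', 'c', 'G', 'M']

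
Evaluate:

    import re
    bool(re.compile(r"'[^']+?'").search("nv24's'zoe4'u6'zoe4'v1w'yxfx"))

True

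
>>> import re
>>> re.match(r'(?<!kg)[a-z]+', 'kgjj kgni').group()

A negative assertion filters positions out without eating any characters.
`re.match` only tries the pattern at the start of the string.
The match spans [0:4] → 'kgjj'.

'kgjj'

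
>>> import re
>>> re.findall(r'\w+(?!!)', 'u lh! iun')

['u', 'l', 'iun']

A negative assertion filters positions out without eating any characters.
Walking the string: at [0:1] → 'u'; at [2:3] → 'l'; at [6:9] → 'iun'.
No capturing groups, so `findall` returns the 3 full match strings.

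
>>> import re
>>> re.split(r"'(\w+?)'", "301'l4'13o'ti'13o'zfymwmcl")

With a capturing group present, the delimiter's captured portion is kept in the result list.

['301', 'l4', '13o', 'ti', "13o'zfymwmcl"]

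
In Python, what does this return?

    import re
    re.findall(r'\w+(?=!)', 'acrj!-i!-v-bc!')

['acrj', 'i', 'bc']

The positive lookaround only admits positions where the adjacent text matches; those characters stay outside the span.
Scanning left to right: at [0:4] → 'acrj'; at [6:7] → 'i'; at [11:13] → 'bc'.
With no groups in the pattern, `findall` gives back each whole match — 3 here.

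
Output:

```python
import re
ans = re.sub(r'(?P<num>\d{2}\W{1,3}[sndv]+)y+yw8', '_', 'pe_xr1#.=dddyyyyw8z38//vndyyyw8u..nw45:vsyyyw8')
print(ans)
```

pe_xr1#.=dddyyyyw8z_u..nw_

Pattern: exactly 2 of a digit, then 1 to 3 of a non-word character, then one or more of one of [sndv] (captured as 'num'); then one or more of a literal 'y', then the literal 'yw8'.
Every occurrence is swapped for '_'.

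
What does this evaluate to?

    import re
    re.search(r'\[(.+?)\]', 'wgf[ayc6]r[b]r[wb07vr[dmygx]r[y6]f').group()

Because the quantifier is non-greedy, it stops expanding at the earliest point where the rest of the pattern can succeed.
The match spans [3:9] → '[ayc6]'.

'[ayc6]'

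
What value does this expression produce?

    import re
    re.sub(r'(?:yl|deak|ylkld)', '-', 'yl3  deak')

'-3  -'

Matches: at [0:2] → 'yl'; at [5:9] → 'deak'.
`sub` substitutes '-' at each match site.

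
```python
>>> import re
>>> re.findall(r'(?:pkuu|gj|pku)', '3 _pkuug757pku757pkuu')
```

['pkuu', 'pku', 'pkuu']

Branches in `(...|...)` are attempted left-to-right; the first branch that allows the whole pattern to succeed is taken.
Scanning left to right: at [3:7] → 'pkuu'; at [11:14] → 'pku'; at [17:21] → 'pkuu'.
With no groups in the pattern, `findall` gives back each whole match — 3 here.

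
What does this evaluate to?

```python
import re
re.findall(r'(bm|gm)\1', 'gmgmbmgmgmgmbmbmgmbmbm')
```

`\1` has to match the exact text group 1 already captured.
Scanning left to right: at [0:4] match 'gmgm', group 1 = 'gm'; at [6:10] match 'gmgm', group 1 = 'gm'; at [12:16] match 'bmbm', group 1 = 'bm'; at [18:22] match 'bmbm', group 1 = 'bm'.
With a single group, `findall` returns only what that group captured — 4 items.

['gm', 'gm', 'bm', 'bm']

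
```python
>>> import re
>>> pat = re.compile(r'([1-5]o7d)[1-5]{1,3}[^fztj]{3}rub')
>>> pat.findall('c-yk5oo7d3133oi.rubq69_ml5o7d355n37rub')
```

['5o7d']

Because there's exactly one group, `findall` drops the full match and keeps group 1 from the one hit.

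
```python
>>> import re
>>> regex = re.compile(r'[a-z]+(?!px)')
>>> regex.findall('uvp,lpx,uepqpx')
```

A negative assertion filters positions out without eating any characters.
Since nothing is captured, `findall` lists the 3 matched substrings directly.

['uvp', 'lpx', 'uepqpx']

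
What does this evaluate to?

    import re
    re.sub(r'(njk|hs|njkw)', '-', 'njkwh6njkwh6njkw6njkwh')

'-wh6-wh6-w6-wh'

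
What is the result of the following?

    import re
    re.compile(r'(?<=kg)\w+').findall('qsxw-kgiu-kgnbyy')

['iu', 'nbyy']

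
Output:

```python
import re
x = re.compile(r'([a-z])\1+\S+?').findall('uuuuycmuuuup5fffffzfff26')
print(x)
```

After group 1 captures some text, `\1` only succeeds where that same text appears again.
One capturing group, so `findall` returns just the captured substring from each match — 4 in all.

['u', 'u', 'f', 'f']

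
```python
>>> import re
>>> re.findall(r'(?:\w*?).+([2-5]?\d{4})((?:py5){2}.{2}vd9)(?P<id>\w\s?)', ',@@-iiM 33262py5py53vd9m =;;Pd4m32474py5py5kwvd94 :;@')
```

Pattern: zero or more of a word character (lazy) (non-capturing group); then one or more of any character; then optionally a character in [2-5], then exactly 4 of a digit (captured); then the literal 'py5' repeated 2 times, then exactly 2 of any character, then the literal 'vd9' (captured); then a word character, then optionally whitespace (captured as 'id').
Matches: at [0:50] match ',@@-iiM 33262py5py53vd9m =;;Pd4m32474py5py5kwvd94 ', groups = ('2474', 'py5py5kwvd9', '4 ').
Multiple groups make `findall` return tuples — one 3-tuple for the one match.

[('2474', 'py5py5kwvd9', '4 ')]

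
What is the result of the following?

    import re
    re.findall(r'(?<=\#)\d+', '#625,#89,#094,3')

Lookahead/lookbehind check context without consuming it, so the matched span excludes the asserted characters.
Since nothing is captured, `findall` lists the 3 matched substrings directly.

['625', '89', '094']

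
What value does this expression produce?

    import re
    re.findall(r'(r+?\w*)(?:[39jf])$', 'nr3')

['r']

The pattern matches one or more of the literal 'r' (lazy), then zero or more of a word character (captured); then one of [39jf] (non-capturing group); then anchored at the end.
Scanning left to right: at [1:3] match 'r3', group 1 = 'r'.
With a single group, `findall` returns only what that group captured — 1 item.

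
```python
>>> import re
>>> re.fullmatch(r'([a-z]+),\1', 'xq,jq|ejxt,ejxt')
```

`\1` is not a pattern — it's the concrete string captured by group 1, re-applied verbatim.
`re.fullmatch` requires the pattern to consume the entire string.
Here there's no way to consume every character, so the call returns None.

None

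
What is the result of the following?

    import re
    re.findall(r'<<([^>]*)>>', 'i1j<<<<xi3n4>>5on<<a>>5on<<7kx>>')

Matches: at [3:14] match '<<<<xi3n4>>', group 1 = '<<xi3n4'; at [17:22] match '<<a>>', group 1 = 'a'; at [25:32] match '<<7kx>>', group 1 = '7kx'.
One capturing group, so `findall` returns just the captured substring from each match — 3 in all.

['<<xi3n4', 'a', '7kx']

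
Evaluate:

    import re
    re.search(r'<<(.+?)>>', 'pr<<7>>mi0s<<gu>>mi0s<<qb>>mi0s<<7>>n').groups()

('7',)

`search` walks the string left to right and returns the first match it finds.
The match spans [2:7] → '<<7>>'.
Captured: group 1 = '7'.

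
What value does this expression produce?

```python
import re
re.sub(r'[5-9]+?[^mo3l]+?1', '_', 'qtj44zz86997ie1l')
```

Every occurrence is swapped for '_'.

'qtj44zz_l'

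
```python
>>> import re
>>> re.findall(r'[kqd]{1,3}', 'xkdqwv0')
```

['kdq']

This matches 1 to 3 of one of [kqd].
`findall` yields the raw match text (1 of them) because the pattern has no groups.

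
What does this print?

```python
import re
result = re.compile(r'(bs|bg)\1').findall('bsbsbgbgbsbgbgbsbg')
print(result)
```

['bs', 'bg', 'bg']

`\1` is not a pattern — it's the concrete string captured by group 1, re-applied verbatim.
Walking the string: at [0:4] match 'bsbs', group 1 = 'bs'; at [4:8] match 'bgbg', group 1 = 'bg'; at [10:14] match 'bgbg', group 1 = 'bg'.
One capturing group, so `findall` returns just the captured substring from each match — 3 in all.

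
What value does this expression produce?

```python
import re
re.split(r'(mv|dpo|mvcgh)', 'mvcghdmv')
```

['', 'mv', 'cghd', 'mv', '']

Alternation tries branches left to right and keeps the first one that lets the overall match succeed at that position.
Matches to split on: at [0:2] → 'mv'; at [6:8] → 'mv'.
With a capturing group present, the delimiter's captured portion is kept in the result list.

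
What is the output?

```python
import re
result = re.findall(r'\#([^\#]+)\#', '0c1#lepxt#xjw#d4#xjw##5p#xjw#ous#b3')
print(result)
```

Walking the string: at [3:10] match '#lepxt#', group 1 = 'lepxt'; at [13:17] match '#d4#', group 1 = 'd4'; at [21:25] match '#5p#', group 1 = '5p'; at [28:33] match '#ous#', group 1 = 'ous'.
One capturing group, so `findall` returns just the captured substring from each match — 4 in all.

['lepxt', 'd4', '5p', 'ous']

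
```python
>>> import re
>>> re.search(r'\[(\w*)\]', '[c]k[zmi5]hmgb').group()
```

The match spans [0:3] → '[c]'.

'[c]'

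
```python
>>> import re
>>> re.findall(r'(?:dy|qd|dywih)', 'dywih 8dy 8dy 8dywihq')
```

The regex engine tests alternatives in the order written; an earlier branch that matches wins even if a later one would match more.
No capturing groups, so `findall` returns the 4 full match strings.

['dy', 'dy', 'dy', 'dy']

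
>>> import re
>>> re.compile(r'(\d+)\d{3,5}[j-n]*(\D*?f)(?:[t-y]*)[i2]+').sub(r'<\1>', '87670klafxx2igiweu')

'<87>giweu'

This matches one or more of a digit (captured); then 3 to 5 of a digit, then zero or more of a character in [j-n]; then zero or more of a non-digit (lazy), then the literal 'f' (captured); then zero or more of a character in [t-y] (non-capturing group); then one or more of one of [i2].
Each match is replaced using the text its own group 1 captured.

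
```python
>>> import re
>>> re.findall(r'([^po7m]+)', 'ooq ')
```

The pattern matches one or more of any character except [po7m] (captured).
Walking the string: at [2:4] match 'q ', group 1 = 'q '.
One capturing group, so `findall` returns just the captured substring from the one match — 1 in all.

['q ']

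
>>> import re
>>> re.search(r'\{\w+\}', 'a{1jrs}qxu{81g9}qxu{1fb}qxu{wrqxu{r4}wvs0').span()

The match spans [1:7] → '{1jrs}'.

(1, 7)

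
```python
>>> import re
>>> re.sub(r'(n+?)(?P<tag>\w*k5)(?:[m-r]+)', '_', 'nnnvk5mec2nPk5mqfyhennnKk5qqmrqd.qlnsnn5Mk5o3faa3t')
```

'_d.ql_3faa3t'

Each match is replaced by '_'.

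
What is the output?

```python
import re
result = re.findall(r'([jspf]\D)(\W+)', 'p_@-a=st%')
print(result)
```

The pattern matches one of [jspf], then a non-digit (captured); then one or more of a non-word character (captured).
2 groups means each result is a tuple of 2 captured strings — 2 here.

[('p_', '@-'), ('st', '%')]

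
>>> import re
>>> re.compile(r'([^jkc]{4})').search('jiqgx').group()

'iqgx'

Pattern: exactly 4 of any character except [jkc] (captured).
`search` walks the string left to right and returns the first match it finds.
The match spans [1:5] → 'iqgx'.
Captured: group 1 = 'iqgx'.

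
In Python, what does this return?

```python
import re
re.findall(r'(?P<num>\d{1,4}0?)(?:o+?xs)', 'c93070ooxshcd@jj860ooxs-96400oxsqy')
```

This matches 1 to 4 of a digit, then optionally a literal '0' (captured as 'num'); then one or more of the literal 'o' (lazy), then the literal 'xs' (non-capturing group).
With a single group, `findall` returns only what that group captured — 3 items.

['93070', '860', '96400']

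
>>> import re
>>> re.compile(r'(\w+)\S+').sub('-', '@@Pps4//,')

Pattern: one or more of a word character (captured); then one or more of a non-whitespace character.
Matches: at [2:9] → 'Pps4//,'.
Each match is replaced by '-'.

'@@-'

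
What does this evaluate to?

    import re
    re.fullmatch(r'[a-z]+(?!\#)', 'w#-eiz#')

None

The negative lookahead/lookbehind blocks any match where the forbidden context is present.
`fullmatch` succeeds only if the pattern covers the string from start to end.
Here the string isn't matched end-to-end, so the call returns None.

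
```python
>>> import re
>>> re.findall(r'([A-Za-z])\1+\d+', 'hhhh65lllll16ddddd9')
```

['h', 'l', 'd']

`\1` has to match the exact text group 1 already captured.
Scanning left to right: at [0:6] match 'hhhh65', group 1 = 'h'; at [6:13] match 'lllll16', group 1 = 'l'; at [13:19] match 'ddddd9', group 1 = 'd'.
Because there's exactly one group, `findall` drops the full match and keeps group 1 from each hit.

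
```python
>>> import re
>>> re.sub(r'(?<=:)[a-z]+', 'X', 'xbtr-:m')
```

The lookaround is zero-width — it requires the adjacent text to match without consuming it, so the asserted text isn't part of the match.
Matches: at [6:7] → 'm'.
Each match is replaced by 'X'.

'xbtr-:X'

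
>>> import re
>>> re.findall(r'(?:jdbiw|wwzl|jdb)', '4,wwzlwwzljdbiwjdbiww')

Branches in `(...|...)` are attempted left-to-right; the first branch that allows the whole pattern to succeed is taken.
Since nothing is captured, `findall` lists the 4 matched substrings directly.

['wwzl', 'wwzl', 'jdbiw', 'jdbiw']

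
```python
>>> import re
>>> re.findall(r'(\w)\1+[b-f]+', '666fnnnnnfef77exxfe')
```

['6', 'n', '7', 'x']

`\1` is not a pattern — it's the concrete string captured by group 1, re-applied verbatim.
Walking the string: at [0:4] match '666f', group 1 = '6'; at [4:12] match 'nnnnnfef', group 1 = 'n'; at [12:15] match '77e', group 1 = '7'; at [15:19] match 'xxfe', group 1 = 'x'.
`findall` collects group 1 from each match (4 total).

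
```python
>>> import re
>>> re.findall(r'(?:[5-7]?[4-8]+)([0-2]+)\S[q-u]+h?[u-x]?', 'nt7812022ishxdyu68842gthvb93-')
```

The pattern matches optionally a character in [5-7], then one or more of a character in [4-8] (non-capturing group); then one or more of a character in [0-2] (captured); then a non-whitespace character, then one or more of a character in [q-u]; then optionally a literal 'h', then optionally a character in [u-x].
Scanning left to right: at [2:13] match '7812022ishx', group 1 = '12022'; at [16:25] match '68842gthv', group 1 = '2'.
With a single group, `findall` returns only what that group captured — 2 items.

['12022', '2']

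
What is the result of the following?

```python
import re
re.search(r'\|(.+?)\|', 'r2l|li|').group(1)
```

'li'

Unlike `match`, `search` isn't anchored — it looks for the pattern anywhere in the string.
The match spans [3:7] → '|li|'.
Captured: group 1 = 'li'.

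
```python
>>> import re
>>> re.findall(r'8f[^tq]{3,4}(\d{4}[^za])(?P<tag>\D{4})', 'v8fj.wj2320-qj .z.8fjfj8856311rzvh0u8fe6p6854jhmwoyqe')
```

[('2320-', 'qj .'), ('6854j', 'hmwo')]

The pattern matches the literal '8f', then 3 to 4 of any character except [tq]; then exactly 4 of a digit, then any character except [za] (captured); then exactly 4 of a non-digit (captured as 'tag').
Walking the string: at [1:16] match '8fj.wj2320-qj .', groups = ('2320-', 'qj .'); at [36:50] match '8fe6p6854jhmwo', groups = ('6854j', 'hmwo').
`findall` packs the 2 group values into a tuple for every match.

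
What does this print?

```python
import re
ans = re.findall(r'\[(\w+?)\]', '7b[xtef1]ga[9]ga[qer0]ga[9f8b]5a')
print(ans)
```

One capturing group, so `findall` returns just the captured substring from each match — 4 in all.

['xtef1', '9', 'qer0', '9f8b']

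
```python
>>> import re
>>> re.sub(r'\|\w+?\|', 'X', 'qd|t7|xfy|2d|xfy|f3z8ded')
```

'qdXxfyXxfy|f3z8ded'

Matches: at [2:6] → '|t7|'; at [9:13] → '|2d|'.
Each match is replaced by 'X'.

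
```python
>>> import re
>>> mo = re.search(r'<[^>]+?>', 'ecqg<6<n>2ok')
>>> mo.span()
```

(4, 9)

Unlike `match`, `search` isn't anchored — it looks for the pattern anywhere in the string.
The match spans [4:9] → '<6<n>'.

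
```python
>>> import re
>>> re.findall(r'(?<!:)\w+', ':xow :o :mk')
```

The negative lookaround is zero-width — it rules out positions where the adjacent text would match, without consuming anything.
With no groups in the pattern, `findall` gives back each whole match — 2 here.

['ow', 'k']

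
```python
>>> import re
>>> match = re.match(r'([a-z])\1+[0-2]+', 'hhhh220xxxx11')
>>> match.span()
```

(0, 7)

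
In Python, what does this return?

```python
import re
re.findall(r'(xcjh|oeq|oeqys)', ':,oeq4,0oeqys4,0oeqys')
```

Branches in `(...|...)` are attempted left-to-right; the first branch that allows the whole pattern to succeed is taken.
Walking the string: at [2:5] match 'oeq', group 1 = 'oeq'; at [8:11] match 'oeq', group 1 = 'oeq'; at [16:19] match 'oeq', group 1 = 'oeq'.
`findall` collects group 1 from each match (3 total).

['oeq', 'oeq', 'oeq']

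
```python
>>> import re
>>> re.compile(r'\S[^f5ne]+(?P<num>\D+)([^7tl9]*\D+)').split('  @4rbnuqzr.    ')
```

['  ', 'nuqzr.   ', ' ', '']

This matches a non-whitespace character, then one or more of any character except [f5ne]; then one or more of a non-digit (captured as 'num'); then zero or more of any character except [7tl9], then one or more of a non-digit (captured).
Matches to split on: at [2:16] → '@4rbnuqzr.    '.
`re.split` interleaves the captured-group text with the surrounding fragments.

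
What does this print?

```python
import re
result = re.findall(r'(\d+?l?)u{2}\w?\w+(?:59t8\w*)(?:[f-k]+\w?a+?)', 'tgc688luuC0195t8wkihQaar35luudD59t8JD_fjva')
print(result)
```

This matches one or more of a digit (lazy), then optionally a literal 'l' (captured); then exactly 2 of a literal 'u', then optionally a word character; then one or more of a word character; then the literal '59t', then a literal '8', then zero or more of a word character (non-capturing group); then one or more of a character in [f-k], then optionally a word character, then one or more of the literal 'a' (lazy) (non-capturing group).
Matches: at [3:42] match '688luuC0195t8wkihQaar35luudD59t8JD_fjva', group 1 = '688l'.
One capturing group, so `findall` returns just the captured substring from the one match — 1 in all.

['688l']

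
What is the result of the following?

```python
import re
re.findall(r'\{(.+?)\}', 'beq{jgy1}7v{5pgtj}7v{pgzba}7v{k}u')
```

With the lazy modifier that quantifier settles for the fewest repetitions that let the rest of the pattern succeed (the atoms after it are unaffected and can still be greedy).
`findall` collects group 1 from each match (4 total).

['jgy1', '5pgtj', 'pgzba', 'k']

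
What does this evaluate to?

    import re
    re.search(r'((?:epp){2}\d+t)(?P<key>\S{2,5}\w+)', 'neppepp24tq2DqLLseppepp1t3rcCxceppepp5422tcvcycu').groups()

The pattern matches the literal 'epp' repeated 2 times, then one or more of a digit, then the literal 't' (captured); then 2 to 5 of a non-whitespace character, then one or more of a word character (captured as 'key').
Unlike `match`, `search` isn't anchored — it looks for the pattern anywhere in the string.
The match spans [1:48] → 'eppepp24tq2DqLLseppepp1t3rcCxceppepp5422tcvcycu'.
Captured: group 1 = 'eppepp24t', group 2 = 'q2DqLLseppepp1t3rcCxceppepp5422tcvcycu'.

('eppepp24t', 'q2DqLLseppepp1t3rcCxceppepp5422tcvcycu')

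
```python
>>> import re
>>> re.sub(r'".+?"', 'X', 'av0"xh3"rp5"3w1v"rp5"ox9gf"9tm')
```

'av0Xrp5Xrp5X9tm'

A non-greedy quantifier consumes as few characters as it can — just enough that the remainder of the pattern still matches from where it stops; whatever follows it matches normally.
Matches: at [3:8] → '"xh3"'; at [11:17] → '"3w1v"'; at [20:27] → '"ox9gf"'.
Each match is replaced by 'X'.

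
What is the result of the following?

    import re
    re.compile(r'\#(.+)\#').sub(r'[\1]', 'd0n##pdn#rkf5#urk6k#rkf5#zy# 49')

'd0n[#pdn#rkf5#urk6k#rkf5#zy] 49'

Matches: at [3:28] → '##pdn#rkf5#urk6k#rkf5#zy#'.
The replacement refers to a captured group, so each match is rewritten using its own captured text.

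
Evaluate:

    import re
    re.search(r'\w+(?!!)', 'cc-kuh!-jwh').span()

A negative assertion filters positions out without eating any characters.
The match spans [0:2] → 'cc'.

(0, 2)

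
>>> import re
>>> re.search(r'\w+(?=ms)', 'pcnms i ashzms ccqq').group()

The lookaround is zero-width — it requires the adjacent text to match without consuming it, so the asserted text isn't part of the match.
The match spans [0:3] → 'pcn'.

'pcn'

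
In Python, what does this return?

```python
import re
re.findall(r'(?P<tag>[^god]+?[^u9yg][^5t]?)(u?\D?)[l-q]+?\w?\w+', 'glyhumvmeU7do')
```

The pattern matches one or more of any character except [god] (lazy), then any character except [u9yg], then optionally any character except [5t] (captured as 'tag'); then optionally a literal 'u', then optionally a non-digit (captured); then one or more of a character in [l-q] (lazy), then optionally a word character, then one or more of a word character.
The `?` after the quantifier makes it lazy — it takes as little as possible before letting the rest of the pattern try.
Matches: at [1:13] match 'lyhumvmeU7do', groups = ('lyhu', '').
`findall` packs the 2 group values into a tuple for every match.

[('lyhu', '')]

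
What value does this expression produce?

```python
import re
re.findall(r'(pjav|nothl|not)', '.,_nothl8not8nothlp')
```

Alternation isn't longest-match — the leftmost alternative that fits at this position is chosen.
Walking the string: at [3:8] match 'nothl', group 1 = 'nothl'; at [9:12] match 'not', group 1 = 'not'; at [13:18] match 'nothl', group 1 = 'nothl'.
One capturing group, so `findall` returns just the captured substring from each match — 3 in all.

['nothl', 'not', 'nothl']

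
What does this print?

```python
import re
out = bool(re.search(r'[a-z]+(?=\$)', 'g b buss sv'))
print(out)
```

The `(?=…)`/`(?<=…)` assertion just peeks at neighbouring text; it doesn't advance the match position.
Unlike `match`, `search` isn't anchored — it looks for the pattern anywhere in the string.
Here the pattern never matches, so the call returns None, and `bool(None)` is False.

False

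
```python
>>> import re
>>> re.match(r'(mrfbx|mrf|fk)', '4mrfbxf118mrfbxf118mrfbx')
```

With `match`, the pattern is implicitly anchored at the beginning.
Here position 0 doesn't satisfy it, so the call returns None.

None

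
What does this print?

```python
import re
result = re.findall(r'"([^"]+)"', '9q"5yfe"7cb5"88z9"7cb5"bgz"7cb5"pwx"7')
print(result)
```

Because there's exactly one group, `findall` drops the full match and keeps group 1 from each hit.

['5yfe', '88z9', 'bgz', 'pwx']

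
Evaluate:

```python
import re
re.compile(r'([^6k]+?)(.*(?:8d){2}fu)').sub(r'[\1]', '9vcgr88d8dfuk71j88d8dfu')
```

'[9]'

The replacement refers to a captured group, so each match is rewritten using its own captured text.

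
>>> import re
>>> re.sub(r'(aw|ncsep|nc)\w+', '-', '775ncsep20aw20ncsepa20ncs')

'775-'

Matches: at [3:25] → 'ncsep20aw20ncsepa20ncs'.
`sub` substitutes '-' at each match site.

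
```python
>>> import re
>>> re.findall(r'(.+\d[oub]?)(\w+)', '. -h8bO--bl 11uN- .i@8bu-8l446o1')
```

[('. -h8bO--bl 11uN- .i@8bu-8l446o', '1')]

Pattern: one or more of any character, then a digit, then optionally one of [oub] (captured); then one or more of a word character (captured).
Matches: at [0:32] match '. -h8bO--bl 11uN- .i@8bu-8l446o1', groups = ('. -h8bO--bl 11uN- .i@8bu-8l446o', '1').
`findall` packs the 2 group values into a tuple for every match.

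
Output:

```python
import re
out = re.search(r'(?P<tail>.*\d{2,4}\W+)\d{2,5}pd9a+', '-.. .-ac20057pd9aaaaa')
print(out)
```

Pattern: zero or more of any character, then 2 to 4 of a digit, then one or more of a non-word character (captured as 'tail'); then 2 to 5 of a digit, then the literal 'pd9', then one or more of the literal 'a'.
`re.search` scans for the first position where the pattern succeeds.
Here the pattern never matches, so the call returns None.

None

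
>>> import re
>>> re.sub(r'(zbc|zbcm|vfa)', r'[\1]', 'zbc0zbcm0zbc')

The regex engine tests alternatives in the order written; an earlier branch that matches wins even if a later one would match more.
Matches: at [0:3] → 'zbc'; at [4:7] → 'zbc'; at [9:12] → 'zbc'.
`\1` in the replacement pulls in group 1's text for each match.

'[zbc]0[zbc]m0[zbc]'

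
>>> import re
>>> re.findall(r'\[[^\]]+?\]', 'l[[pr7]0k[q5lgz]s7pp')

Matches: at [1:7] → '[[pr7]'; at [9:16] → '[q5lgz]'.
No capturing groups, so `findall` returns the 2 full match strings.

['[[pr7]', '[q5lgz]']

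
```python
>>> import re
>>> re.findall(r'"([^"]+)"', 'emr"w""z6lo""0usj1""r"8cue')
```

Matches: at [3:6] match '"w"', group 1 = 'w'; at [6:12] match '"z6lo"', group 1 = 'z6lo'; at [12:19] match '"0usj1"', group 1 = '0usj1'; at [19:22] match '"r"', group 1 = 'r'.
`findall` collects group 1 from each match (4 total).

['w', 'z6lo', '0usj1', 'r']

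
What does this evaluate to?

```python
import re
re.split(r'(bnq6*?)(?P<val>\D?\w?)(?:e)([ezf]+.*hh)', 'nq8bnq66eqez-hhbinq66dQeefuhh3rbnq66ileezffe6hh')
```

['nq8', 'bnq66', 'eq', 'z-hhbinq66dQeefuhh3rbnq66ileezffe6hh', '']

This matches the literal 'bnq', then zero or more of a literal '6' (lazy) (captured); then optionally a non-digit, then optionally a word character (captured as 'val'); then a literal 'e' (non-capturing group); then one or more of one of [ezf], then zero or more of any character, then the literal 'hh' (captured).
Matches to split on: at [3:47] → 'bnq66eqez-hhbinq66dQeefuhh3rbnq66ileezffe6hh'.
The group in the pattern means `split` returns the separators' captures alongside the pieces.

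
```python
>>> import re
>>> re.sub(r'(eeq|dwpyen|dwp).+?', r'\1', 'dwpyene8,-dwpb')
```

'dwpyen8,-dwp'

The regex engine tests alternatives in the order written; an earlier branch that matches wins even if a later one would match more.
Each match is replaced using the text its own group 1 captured.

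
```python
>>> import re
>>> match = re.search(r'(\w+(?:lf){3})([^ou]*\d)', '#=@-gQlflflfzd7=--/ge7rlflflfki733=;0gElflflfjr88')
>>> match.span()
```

The match spans [4:49] → 'gQlflflfzd7=--/ge7rlflflfki733=;0gElflflfjr88'.

(4, 49)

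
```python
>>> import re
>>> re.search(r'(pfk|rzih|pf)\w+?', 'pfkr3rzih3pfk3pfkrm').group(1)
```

The match spans [0:4] → 'pfkr'.
Captured: group 1 = 'pfk'.

'pfk'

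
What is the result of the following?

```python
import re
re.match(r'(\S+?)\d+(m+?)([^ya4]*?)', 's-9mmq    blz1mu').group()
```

`re.match` only tries the pattern at the start of the string.
The match spans [0:4] → 's-9m'.

's-9m'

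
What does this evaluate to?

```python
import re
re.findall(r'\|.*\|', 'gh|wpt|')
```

Matches: at [2:7] → '|wpt|'.
Since nothing is captured, `findall` lists the 1 matched substring directly.

['|wpt|']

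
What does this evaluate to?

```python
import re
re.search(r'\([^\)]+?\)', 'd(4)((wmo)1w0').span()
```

Unlike `match`, `search` isn't anchored — it looks for the pattern anywhere in the string.
The match spans [1:4] → '(4)'.

(1, 4)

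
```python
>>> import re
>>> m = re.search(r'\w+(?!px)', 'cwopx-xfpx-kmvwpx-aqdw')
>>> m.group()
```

The negative lookahead/lookbehind blocks any match where the forbidden context is present.
Unlike `match`, `search` isn't anchored — it looks for the pattern anywhere in the string.
The match spans [0:5] → 'cwopx'.

'cwopx'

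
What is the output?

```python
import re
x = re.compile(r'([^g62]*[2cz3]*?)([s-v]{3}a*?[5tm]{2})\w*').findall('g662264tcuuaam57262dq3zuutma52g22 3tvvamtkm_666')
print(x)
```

[(' 3', 'tvvamt')]

The pattern matches zero or more of any character except [g62], then zero or more of one of [2cz3] (lazy) (captured); then exactly 3 of a character in [s-v], then zero or more of a literal 'a' (lazy), then exactly 2 of one of [5tm] (captured); then zero or more of a word character.
Scanning left to right: at [33:47] match ' 3tvvamtkm_666', groups = (' 3', 'tvvamt').
With 2 capturing groups, `findall` returns a 2-tuple per match.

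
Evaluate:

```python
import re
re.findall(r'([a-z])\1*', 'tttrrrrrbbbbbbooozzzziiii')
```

['t', 'r', 'b', 'o', 'z', 'i']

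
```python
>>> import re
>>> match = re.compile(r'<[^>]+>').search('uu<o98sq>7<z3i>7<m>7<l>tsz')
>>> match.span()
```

Unlike `match`, `search` isn't anchored — it looks for the pattern anywhere in the string.
The match spans [2:9] → '<o98sq>'.

(2, 9)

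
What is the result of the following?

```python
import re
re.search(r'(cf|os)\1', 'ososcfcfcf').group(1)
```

'os'

The match spans [0:4] → 'osos'.
Captured: group 1 = 'os'.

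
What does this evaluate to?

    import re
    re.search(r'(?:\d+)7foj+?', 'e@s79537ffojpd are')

None

Pattern: one or more of a digit (non-capturing group); then the literal '7', then the literal 'fo', then one or more of a literal 'j' (lazy).
`re.search` tries every starting position until one works.
Here no position works, so the call returns None.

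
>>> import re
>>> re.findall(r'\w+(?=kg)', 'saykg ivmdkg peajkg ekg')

['say', 'ivmd', 'peaj', 'e']

Lookahead/lookbehind check context without consuming it, so the matched span excludes the asserted characters.
Walking the string: at [0:3] → 'say'; at [6:10] → 'ivmd'; at [13:17] → 'peaj'; at [20:21] → 'e'.
`findall` yields the raw match text (4 of them) because the pattern has no groups.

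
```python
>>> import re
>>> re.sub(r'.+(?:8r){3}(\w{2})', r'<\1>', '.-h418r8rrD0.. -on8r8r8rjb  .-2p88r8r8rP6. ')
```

'<P6>. '

This matches one or more of any character, then the literal '8r' repeated 3 times; then exactly 2 of a word character (captured).
The replacement refers to a captured group, so each match is rewritten using its own captured text.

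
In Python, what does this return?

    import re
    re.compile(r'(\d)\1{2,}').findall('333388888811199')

A backreference is literal: `\1` must see the identical characters the first group matched.
One capturing group, so `findall` returns just the captured substring from each match — 3 in all.

['3', '8', '1']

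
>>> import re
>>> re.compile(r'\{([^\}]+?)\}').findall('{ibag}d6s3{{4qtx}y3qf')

['ibag', '{4qtx']

Walking the string: at [0:6] match '{ibag}', group 1 = 'ibag'; at [10:17] match '{{4qtx}', group 1 = '{4qtx'.
`findall` collects group 1 from each match (2 total).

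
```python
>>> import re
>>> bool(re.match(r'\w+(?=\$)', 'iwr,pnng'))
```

False

`re.match` won't scan ahead — the pattern has to work from the very first character.
Here the pattern fails at index 0, so the call returns None, and `bool(None)` is False.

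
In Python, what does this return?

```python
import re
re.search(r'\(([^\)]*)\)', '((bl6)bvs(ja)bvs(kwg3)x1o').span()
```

(0, 6)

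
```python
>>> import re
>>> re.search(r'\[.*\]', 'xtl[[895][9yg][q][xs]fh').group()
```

The match spans [3:21] → '[[895][9yg][q][xs]'.

'[[895][9yg][q][xs]'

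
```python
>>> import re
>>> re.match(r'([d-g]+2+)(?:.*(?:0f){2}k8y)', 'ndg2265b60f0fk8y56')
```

None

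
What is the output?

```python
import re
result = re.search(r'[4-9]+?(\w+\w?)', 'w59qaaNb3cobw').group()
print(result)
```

59qaaNb3cobw

The match spans [1:13] → '59qaaNb3cobw'.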